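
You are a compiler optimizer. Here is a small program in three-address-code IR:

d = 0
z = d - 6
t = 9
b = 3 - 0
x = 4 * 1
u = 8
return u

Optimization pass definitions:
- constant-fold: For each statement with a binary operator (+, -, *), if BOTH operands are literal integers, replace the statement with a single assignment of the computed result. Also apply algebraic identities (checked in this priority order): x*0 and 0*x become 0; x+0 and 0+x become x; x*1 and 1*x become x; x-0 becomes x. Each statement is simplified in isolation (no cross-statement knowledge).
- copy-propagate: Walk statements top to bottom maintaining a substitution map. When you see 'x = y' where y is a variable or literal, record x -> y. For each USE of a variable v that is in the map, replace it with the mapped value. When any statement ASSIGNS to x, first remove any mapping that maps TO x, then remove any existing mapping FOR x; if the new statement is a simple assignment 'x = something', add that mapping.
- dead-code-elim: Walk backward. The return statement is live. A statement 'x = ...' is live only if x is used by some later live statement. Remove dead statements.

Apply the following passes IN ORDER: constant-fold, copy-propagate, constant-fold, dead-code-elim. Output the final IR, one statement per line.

Answer: return 8

Derivation:
Initial IR:
  d = 0
  z = d - 6
  t = 9
  b = 3 - 0
  x = 4 * 1
  u = 8
  return u
After constant-fold (7 stmts):
  d = 0
  z = d - 6
  t = 9
  b = 3
  x = 4
  u = 8
  return u
After copy-propagate (7 stmts):
  d = 0
  z = 0 - 6
  t = 9
  b = 3
  x = 4
  u = 8
  return 8
After constant-fold (7 stmts):
  d = 0
  z = -6
  t = 9
  b = 3
  x = 4
  u = 8
  return 8
After dead-code-elim (1 stmts):
  return 8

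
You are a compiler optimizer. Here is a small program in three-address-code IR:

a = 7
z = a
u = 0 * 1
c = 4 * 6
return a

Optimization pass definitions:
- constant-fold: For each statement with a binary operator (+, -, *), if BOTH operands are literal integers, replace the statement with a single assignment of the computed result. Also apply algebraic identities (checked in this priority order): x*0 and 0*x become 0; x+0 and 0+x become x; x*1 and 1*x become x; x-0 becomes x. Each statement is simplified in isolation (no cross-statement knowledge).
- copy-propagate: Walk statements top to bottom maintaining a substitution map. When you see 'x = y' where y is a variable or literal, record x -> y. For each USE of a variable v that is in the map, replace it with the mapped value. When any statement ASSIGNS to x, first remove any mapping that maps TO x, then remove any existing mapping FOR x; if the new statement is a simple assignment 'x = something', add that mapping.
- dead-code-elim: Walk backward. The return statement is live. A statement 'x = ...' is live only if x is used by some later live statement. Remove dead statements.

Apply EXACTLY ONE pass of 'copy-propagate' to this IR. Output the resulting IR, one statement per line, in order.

Answer: a = 7
z = 7
u = 0 * 1
c = 4 * 6
return 7

Derivation:
Applying copy-propagate statement-by-statement:
  [1] a = 7  (unchanged)
  [2] z = a  -> z = 7
  [3] u = 0 * 1  (unchanged)
  [4] c = 4 * 6  (unchanged)
  [5] return a  -> return 7
Result (5 stmts):
  a = 7
  z = 7
  u = 0 * 1
  c = 4 * 6
  return 7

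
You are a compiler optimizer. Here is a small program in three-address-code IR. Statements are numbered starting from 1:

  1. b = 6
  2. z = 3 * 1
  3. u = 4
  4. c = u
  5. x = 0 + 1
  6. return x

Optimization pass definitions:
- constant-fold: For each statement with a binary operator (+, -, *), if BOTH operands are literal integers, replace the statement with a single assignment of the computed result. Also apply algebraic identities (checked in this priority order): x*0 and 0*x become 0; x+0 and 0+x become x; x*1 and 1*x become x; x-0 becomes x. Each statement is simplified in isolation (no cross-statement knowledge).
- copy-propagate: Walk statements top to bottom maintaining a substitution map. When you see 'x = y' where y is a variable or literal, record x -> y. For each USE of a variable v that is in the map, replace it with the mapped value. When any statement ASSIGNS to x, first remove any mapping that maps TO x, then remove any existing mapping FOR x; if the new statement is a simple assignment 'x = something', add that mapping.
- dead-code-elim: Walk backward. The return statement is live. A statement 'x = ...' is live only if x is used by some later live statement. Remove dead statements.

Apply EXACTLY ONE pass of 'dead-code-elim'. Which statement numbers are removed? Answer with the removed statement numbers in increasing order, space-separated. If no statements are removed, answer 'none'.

Answer: 1 2 3 4

Derivation:
Backward liveness scan:
Stmt 1 'b = 6': DEAD (b not in live set [])
Stmt 2 'z = 3 * 1': DEAD (z not in live set [])
Stmt 3 'u = 4': DEAD (u not in live set [])
Stmt 4 'c = u': DEAD (c not in live set [])
Stmt 5 'x = 0 + 1': KEEP (x is live); live-in = []
Stmt 6 'return x': KEEP (return); live-in = ['x']
Removed statement numbers: [1, 2, 3, 4]
Surviving IR:
  x = 0 + 1
  return x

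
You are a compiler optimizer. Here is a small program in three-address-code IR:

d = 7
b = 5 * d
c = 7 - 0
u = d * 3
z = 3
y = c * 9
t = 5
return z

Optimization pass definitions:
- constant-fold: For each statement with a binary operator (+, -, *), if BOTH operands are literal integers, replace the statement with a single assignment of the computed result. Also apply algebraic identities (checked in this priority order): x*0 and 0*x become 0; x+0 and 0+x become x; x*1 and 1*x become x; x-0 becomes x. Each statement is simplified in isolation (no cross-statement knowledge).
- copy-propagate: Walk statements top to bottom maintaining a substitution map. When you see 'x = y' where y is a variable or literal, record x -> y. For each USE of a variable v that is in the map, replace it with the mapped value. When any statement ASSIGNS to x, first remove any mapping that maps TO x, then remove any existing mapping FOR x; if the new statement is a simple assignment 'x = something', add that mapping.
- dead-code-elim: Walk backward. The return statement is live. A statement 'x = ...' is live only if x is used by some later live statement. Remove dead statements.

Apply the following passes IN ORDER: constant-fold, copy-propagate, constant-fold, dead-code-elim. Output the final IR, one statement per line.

Initial IR:
  d = 7
  b = 5 * d
  c = 7 - 0
  u = d * 3
  z = 3
  y = c * 9
  t = 5
  return z
After constant-fold (8 stmts):
  d = 7
  b = 5 * d
  c = 7
  u = d * 3
  z = 3
  y = c * 9
  t = 5
  return z
After copy-propagate (8 stmts):
  d = 7
  b = 5 * 7
  c = 7
  u = 7 * 3
  z = 3
  y = 7 * 9
  t = 5
  return 3
After constant-fold (8 stmts):
  d = 7
  b = 35
  c = 7
  u = 21
  z = 3
  y = 63
  t = 5
  return 3
After dead-code-elim (1 stmts):
  return 3

Answer: return 3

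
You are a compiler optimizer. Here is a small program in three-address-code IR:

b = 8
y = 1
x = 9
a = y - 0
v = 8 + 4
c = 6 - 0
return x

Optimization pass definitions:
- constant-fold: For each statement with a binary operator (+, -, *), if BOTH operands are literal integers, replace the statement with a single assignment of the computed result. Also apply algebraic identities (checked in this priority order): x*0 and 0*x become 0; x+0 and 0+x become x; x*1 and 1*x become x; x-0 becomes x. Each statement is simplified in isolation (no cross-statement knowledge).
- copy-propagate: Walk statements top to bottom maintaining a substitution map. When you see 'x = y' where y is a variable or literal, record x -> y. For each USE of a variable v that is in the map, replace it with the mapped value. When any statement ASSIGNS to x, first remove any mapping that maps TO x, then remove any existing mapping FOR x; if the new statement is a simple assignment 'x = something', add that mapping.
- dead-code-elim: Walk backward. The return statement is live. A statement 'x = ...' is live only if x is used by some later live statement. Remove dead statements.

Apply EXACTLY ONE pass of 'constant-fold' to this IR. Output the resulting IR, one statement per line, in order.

Applying constant-fold statement-by-statement:
  [1] b = 8  (unchanged)
  [2] y = 1  (unchanged)
  [3] x = 9  (unchanged)
  [4] a = y - 0  -> a = y
  [5] v = 8 + 4  -> v = 12
  [6] c = 6 - 0  -> c = 6
  [7] return x  (unchanged)
Result (7 stmts):
  b = 8
  y = 1
  x = 9
  a = y
  v = 12
  c = 6
  return x

Answer: b = 8
y = 1
x = 9
a = y
v = 12
c = 6
return x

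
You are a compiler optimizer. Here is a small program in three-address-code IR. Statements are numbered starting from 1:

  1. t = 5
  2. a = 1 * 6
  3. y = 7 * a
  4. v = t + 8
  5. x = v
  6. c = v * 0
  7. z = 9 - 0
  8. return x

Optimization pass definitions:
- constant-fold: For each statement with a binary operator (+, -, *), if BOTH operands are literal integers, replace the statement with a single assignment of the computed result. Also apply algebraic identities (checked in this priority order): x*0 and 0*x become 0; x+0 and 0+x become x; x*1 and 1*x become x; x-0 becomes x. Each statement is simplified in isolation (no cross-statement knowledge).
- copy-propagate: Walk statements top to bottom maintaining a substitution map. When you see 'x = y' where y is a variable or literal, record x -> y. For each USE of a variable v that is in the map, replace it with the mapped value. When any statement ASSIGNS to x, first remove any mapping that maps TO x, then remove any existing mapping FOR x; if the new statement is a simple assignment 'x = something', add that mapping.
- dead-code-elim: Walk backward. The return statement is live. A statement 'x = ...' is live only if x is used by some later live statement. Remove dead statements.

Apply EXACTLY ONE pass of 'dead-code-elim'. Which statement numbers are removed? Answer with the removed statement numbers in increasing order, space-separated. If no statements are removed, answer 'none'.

Answer: 2 3 6 7

Derivation:
Backward liveness scan:
Stmt 1 't = 5': KEEP (t is live); live-in = []
Stmt 2 'a = 1 * 6': DEAD (a not in live set ['t'])
Stmt 3 'y = 7 * a': DEAD (y not in live set ['t'])
Stmt 4 'v = t + 8': KEEP (v is live); live-in = ['t']
Stmt 5 'x = v': KEEP (x is live); live-in = ['v']
Stmt 6 'c = v * 0': DEAD (c not in live set ['x'])
Stmt 7 'z = 9 - 0': DEAD (z not in live set ['x'])
Stmt 8 'return x': KEEP (return); live-in = ['x']
Removed statement numbers: [2, 3, 6, 7]
Surviving IR:
  t = 5
  v = t + 8
  x = v
  return x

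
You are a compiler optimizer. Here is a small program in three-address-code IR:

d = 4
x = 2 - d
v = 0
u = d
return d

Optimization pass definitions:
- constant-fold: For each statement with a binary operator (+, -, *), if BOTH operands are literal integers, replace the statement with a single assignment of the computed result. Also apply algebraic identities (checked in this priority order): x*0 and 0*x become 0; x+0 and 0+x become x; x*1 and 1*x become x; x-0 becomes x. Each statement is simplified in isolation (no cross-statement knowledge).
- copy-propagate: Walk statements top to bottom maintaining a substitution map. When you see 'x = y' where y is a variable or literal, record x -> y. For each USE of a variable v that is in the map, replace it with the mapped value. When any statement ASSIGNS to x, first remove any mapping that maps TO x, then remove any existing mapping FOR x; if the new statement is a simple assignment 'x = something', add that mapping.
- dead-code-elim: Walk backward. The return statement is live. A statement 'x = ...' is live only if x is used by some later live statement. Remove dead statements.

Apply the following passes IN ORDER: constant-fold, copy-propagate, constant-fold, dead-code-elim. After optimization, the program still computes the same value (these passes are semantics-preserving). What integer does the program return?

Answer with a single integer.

Answer: 4

Derivation:
Initial IR:
  d = 4
  x = 2 - d
  v = 0
  u = d
  return d
After constant-fold (5 stmts):
  d = 4
  x = 2 - d
  v = 0
  u = d
  return d
After copy-propagate (5 stmts):
  d = 4
  x = 2 - 4
  v = 0
  u = 4
  return 4
After constant-fold (5 stmts):
  d = 4
  x = -2
  v = 0
  u = 4
  return 4
After dead-code-elim (1 stmts):
  return 4
Evaluate:
  d = 4  =>  d = 4
  x = 2 - d  =>  x = -2
  v = 0  =>  v = 0
  u = d  =>  u = 4
  return d = 4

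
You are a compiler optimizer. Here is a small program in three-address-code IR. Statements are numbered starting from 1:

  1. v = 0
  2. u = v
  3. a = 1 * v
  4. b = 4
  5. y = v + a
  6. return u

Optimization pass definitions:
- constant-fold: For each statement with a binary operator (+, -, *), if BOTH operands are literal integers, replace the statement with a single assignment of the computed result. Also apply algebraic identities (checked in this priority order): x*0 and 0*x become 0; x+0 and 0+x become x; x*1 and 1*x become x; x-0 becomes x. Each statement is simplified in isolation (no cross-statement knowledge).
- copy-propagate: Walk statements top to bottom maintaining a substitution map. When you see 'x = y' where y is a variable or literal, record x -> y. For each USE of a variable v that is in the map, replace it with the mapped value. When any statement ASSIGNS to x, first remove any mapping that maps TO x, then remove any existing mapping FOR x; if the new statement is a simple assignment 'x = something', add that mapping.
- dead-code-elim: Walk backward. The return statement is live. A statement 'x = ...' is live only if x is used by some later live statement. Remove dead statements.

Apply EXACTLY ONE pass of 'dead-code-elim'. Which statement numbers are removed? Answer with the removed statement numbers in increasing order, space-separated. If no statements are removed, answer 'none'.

Backward liveness scan:
Stmt 1 'v = 0': KEEP (v is live); live-in = []
Stmt 2 'u = v': KEEP (u is live); live-in = ['v']
Stmt 3 'a = 1 * v': DEAD (a not in live set ['u'])
Stmt 4 'b = 4': DEAD (b not in live set ['u'])
Stmt 5 'y = v + a': DEAD (y not in live set ['u'])
Stmt 6 'return u': KEEP (return); live-in = ['u']
Removed statement numbers: [3, 4, 5]
Surviving IR:
  v = 0
  u = v
  return u

Answer: 3 4 5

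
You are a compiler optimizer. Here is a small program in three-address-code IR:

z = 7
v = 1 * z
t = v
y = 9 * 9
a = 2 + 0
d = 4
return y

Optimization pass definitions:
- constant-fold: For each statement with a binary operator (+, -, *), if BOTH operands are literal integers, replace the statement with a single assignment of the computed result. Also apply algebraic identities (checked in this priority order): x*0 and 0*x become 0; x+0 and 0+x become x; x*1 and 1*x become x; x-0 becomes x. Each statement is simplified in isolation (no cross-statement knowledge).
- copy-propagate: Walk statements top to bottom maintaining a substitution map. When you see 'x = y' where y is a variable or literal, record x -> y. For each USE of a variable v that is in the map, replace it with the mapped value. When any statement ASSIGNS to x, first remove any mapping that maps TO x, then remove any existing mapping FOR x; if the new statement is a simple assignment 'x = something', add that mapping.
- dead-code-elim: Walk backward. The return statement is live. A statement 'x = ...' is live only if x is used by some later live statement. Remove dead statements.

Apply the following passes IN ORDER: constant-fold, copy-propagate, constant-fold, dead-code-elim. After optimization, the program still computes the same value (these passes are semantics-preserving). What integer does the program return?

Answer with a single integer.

Answer: 81

Derivation:
Initial IR:
  z = 7
  v = 1 * z
  t = v
  y = 9 * 9
  a = 2 + 0
  d = 4
  return y
After constant-fold (7 stmts):
  z = 7
  v = z
  t = v
  y = 81
  a = 2
  d = 4
  return y
After copy-propagate (7 stmts):
  z = 7
  v = 7
  t = 7
  y = 81
  a = 2
  d = 4
  return 81
After constant-fold (7 stmts):
  z = 7
  v = 7
  t = 7
  y = 81
  a = 2
  d = 4
  return 81
After dead-code-elim (1 stmts):
  return 81
Evaluate:
  z = 7  =>  z = 7
  v = 1 * z  =>  v = 7
  t = v  =>  t = 7
  y = 9 * 9  =>  y = 81
  a = 2 + 0  =>  a = 2
  d = 4  =>  d = 4
  return y = 81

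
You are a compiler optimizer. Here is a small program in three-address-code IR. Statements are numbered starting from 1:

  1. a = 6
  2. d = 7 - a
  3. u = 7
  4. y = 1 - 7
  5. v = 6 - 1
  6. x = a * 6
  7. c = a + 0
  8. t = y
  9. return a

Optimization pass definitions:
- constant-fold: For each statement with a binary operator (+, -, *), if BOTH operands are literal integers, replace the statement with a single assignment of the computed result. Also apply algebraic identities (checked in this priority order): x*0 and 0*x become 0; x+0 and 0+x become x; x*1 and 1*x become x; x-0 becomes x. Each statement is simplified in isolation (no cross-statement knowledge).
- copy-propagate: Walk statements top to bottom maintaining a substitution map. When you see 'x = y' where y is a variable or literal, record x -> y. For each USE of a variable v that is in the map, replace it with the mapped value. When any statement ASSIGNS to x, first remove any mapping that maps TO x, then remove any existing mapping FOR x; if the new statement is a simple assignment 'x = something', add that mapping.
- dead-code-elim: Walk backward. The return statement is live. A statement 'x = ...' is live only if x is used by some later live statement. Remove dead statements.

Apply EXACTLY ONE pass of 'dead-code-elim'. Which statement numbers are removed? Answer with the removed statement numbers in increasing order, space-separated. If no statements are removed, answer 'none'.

Backward liveness scan:
Stmt 1 'a = 6': KEEP (a is live); live-in = []
Stmt 2 'd = 7 - a': DEAD (d not in live set ['a'])
Stmt 3 'u = 7': DEAD (u not in live set ['a'])
Stmt 4 'y = 1 - 7': DEAD (y not in live set ['a'])
Stmt 5 'v = 6 - 1': DEAD (v not in live set ['a'])
Stmt 6 'x = a * 6': DEAD (x not in live set ['a'])
Stmt 7 'c = a + 0': DEAD (c not in live set ['a'])
Stmt 8 't = y': DEAD (t not in live set ['a'])
Stmt 9 'return a': KEEP (return); live-in = ['a']
Removed statement numbers: [2, 3, 4, 5, 6, 7, 8]
Surviving IR:
  a = 6
  return a

Answer: 2 3 4 5 6 7 8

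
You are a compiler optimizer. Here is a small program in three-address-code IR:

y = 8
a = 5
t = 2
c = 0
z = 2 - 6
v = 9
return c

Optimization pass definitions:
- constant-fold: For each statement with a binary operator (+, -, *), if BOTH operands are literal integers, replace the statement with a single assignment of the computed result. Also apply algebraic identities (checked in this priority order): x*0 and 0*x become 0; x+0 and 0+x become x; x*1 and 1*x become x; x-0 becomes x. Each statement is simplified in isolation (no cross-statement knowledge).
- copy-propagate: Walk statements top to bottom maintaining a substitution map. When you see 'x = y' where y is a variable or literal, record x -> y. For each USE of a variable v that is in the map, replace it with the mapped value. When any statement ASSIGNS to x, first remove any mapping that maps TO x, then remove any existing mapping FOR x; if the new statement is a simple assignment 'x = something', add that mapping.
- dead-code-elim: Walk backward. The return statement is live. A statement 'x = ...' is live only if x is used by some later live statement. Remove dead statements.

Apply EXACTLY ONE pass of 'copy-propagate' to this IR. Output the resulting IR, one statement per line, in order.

Applying copy-propagate statement-by-statement:
  [1] y = 8  (unchanged)
  [2] a = 5  (unchanged)
  [3] t = 2  (unchanged)
  [4] c = 0  (unchanged)
  [5] z = 2 - 6  (unchanged)
  [6] v = 9  (unchanged)
  [7] return c  -> return 0
Result (7 stmts):
  y = 8
  a = 5
  t = 2
  c = 0
  z = 2 - 6
  v = 9
  return 0

Answer: y = 8
a = 5
t = 2
c = 0
z = 2 - 6
v = 9
return 0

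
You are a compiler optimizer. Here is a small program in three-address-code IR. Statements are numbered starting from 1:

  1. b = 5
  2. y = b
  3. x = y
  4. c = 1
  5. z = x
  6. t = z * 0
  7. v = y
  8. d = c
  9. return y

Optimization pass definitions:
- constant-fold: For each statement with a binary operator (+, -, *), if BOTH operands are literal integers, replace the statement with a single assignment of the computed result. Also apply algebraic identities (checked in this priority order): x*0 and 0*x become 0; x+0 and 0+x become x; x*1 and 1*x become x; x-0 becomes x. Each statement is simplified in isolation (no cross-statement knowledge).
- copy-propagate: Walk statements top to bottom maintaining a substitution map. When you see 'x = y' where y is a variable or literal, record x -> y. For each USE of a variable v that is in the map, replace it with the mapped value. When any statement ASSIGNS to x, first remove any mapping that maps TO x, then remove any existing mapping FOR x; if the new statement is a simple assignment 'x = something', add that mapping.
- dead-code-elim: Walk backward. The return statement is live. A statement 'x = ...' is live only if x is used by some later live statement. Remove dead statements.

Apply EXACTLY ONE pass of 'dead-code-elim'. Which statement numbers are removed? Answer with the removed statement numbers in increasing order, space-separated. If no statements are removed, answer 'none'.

Answer: 3 4 5 6 7 8

Derivation:
Backward liveness scan:
Stmt 1 'b = 5': KEEP (b is live); live-in = []
Stmt 2 'y = b': KEEP (y is live); live-in = ['b']
Stmt 3 'x = y': DEAD (x not in live set ['y'])
Stmt 4 'c = 1': DEAD (c not in live set ['y'])
Stmt 5 'z = x': DEAD (z not in live set ['y'])
Stmt 6 't = z * 0': DEAD (t not in live set ['y'])
Stmt 7 'v = y': DEAD (v not in live set ['y'])
Stmt 8 'd = c': DEAD (d not in live set ['y'])
Stmt 9 'return y': KEEP (return); live-in = ['y']
Removed statement numbers: [3, 4, 5, 6, 7, 8]
Surviving IR:
  b = 5
  y = b
  return y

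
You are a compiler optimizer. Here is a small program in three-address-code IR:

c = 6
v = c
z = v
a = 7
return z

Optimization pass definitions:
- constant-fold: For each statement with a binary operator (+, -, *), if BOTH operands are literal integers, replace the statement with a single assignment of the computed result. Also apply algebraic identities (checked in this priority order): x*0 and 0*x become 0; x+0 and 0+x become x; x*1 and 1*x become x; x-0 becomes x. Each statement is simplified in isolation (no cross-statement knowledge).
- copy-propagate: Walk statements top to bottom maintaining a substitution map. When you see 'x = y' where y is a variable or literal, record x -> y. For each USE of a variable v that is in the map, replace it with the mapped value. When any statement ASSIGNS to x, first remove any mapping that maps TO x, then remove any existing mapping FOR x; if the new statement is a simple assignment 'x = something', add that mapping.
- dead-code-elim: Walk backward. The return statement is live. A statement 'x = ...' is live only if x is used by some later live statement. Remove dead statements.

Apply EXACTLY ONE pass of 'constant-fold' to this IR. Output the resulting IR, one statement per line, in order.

Applying constant-fold statement-by-statement:
  [1] c = 6  (unchanged)
  [2] v = c  (unchanged)
  [3] z = v  (unchanged)
  [4] a = 7  (unchanged)
  [5] return z  (unchanged)
Result (5 stmts):
  c = 6
  v = c
  z = v
  a = 7
  return z

Answer: c = 6
v = c
z = v
a = 7
return z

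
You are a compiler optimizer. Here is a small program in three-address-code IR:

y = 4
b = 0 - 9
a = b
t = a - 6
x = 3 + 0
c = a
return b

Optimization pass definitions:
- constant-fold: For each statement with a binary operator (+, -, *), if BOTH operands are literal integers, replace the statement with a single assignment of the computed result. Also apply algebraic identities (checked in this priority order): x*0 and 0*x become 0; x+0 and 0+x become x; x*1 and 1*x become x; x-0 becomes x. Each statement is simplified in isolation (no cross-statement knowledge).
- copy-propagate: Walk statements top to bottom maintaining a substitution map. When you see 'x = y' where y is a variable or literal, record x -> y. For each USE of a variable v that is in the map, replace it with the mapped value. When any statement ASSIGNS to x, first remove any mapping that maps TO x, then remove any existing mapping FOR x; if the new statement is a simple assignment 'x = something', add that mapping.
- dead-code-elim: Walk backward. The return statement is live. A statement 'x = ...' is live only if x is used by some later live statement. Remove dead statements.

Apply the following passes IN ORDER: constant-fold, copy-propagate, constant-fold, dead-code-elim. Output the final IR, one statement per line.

Answer: return -9

Derivation:
Initial IR:
  y = 4
  b = 0 - 9
  a = b
  t = a - 6
  x = 3 + 0
  c = a
  return b
After constant-fold (7 stmts):
  y = 4
  b = -9
  a = b
  t = a - 6
  x = 3
  c = a
  return b
After copy-propagate (7 stmts):
  y = 4
  b = -9
  a = -9
  t = -9 - 6
  x = 3
  c = -9
  return -9
After constant-fold (7 stmts):
  y = 4
  b = -9
  a = -9
  t = -15
  x = 3
  c = -9
  return -9
After dead-code-elim (1 stmts):
  return -9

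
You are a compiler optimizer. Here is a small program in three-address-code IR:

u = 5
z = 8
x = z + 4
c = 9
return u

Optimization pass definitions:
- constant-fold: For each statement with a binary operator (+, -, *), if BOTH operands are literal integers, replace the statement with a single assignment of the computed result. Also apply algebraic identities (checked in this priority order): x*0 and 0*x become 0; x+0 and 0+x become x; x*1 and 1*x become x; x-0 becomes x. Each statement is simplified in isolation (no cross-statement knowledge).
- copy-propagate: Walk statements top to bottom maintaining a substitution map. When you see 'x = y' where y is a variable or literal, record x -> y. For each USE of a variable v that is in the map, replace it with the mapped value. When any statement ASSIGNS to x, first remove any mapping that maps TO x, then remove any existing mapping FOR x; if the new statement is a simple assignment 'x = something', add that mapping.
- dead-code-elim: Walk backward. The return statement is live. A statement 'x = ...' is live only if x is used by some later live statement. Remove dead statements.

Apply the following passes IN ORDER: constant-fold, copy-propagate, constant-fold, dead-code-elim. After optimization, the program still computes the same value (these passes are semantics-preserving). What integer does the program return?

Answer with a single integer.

Initial IR:
  u = 5
  z = 8
  x = z + 4
  c = 9
  return u
After constant-fold (5 stmts):
  u = 5
  z = 8
  x = z + 4
  c = 9
  return u
After copy-propagate (5 stmts):
  u = 5
  z = 8
  x = 8 + 4
  c = 9
  return 5
After constant-fold (5 stmts):
  u = 5
  z = 8
  x = 12
  c = 9
  return 5
After dead-code-elim (1 stmts):
  return 5
Evaluate:
  u = 5  =>  u = 5
  z = 8  =>  z = 8
  x = z + 4  =>  x = 12
  c = 9  =>  c = 9
  return u = 5

Answer: 5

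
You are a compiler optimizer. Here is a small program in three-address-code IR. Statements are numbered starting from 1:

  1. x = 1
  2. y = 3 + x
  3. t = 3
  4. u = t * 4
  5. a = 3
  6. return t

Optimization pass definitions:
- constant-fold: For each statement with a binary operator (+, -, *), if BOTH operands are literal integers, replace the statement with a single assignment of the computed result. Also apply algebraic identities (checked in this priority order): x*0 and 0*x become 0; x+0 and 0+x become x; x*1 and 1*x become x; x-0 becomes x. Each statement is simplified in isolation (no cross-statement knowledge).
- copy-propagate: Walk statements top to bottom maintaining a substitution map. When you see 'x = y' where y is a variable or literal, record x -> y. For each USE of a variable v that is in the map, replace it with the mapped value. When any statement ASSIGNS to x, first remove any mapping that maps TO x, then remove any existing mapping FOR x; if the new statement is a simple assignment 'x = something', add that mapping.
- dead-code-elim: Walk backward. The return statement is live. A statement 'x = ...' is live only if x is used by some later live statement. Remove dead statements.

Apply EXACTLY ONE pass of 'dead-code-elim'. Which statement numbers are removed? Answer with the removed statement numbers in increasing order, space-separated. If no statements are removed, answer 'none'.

Backward liveness scan:
Stmt 1 'x = 1': DEAD (x not in live set [])
Stmt 2 'y = 3 + x': DEAD (y not in live set [])
Stmt 3 't = 3': KEEP (t is live); live-in = []
Stmt 4 'u = t * 4': DEAD (u not in live set ['t'])
Stmt 5 'a = 3': DEAD (a not in live set ['t'])
Stmt 6 'return t': KEEP (return); live-in = ['t']
Removed statement numbers: [1, 2, 4, 5]
Surviving IR:
  t = 3
  return t

Answer: 1 2 4 5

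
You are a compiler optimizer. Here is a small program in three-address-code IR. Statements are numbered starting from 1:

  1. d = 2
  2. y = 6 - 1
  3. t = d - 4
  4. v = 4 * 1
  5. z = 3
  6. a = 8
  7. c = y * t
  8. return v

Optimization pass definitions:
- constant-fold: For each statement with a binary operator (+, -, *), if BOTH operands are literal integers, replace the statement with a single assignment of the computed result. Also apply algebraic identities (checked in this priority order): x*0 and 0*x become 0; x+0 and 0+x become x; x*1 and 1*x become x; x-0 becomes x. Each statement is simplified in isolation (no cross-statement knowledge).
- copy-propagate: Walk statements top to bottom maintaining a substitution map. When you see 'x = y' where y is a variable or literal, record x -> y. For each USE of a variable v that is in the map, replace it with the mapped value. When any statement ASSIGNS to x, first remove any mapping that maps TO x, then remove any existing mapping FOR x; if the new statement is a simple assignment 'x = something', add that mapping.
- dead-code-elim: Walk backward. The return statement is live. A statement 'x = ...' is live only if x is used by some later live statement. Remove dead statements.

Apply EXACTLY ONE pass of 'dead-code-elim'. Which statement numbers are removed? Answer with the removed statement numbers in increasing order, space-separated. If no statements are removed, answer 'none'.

Backward liveness scan:
Stmt 1 'd = 2': DEAD (d not in live set [])
Stmt 2 'y = 6 - 1': DEAD (y not in live set [])
Stmt 3 't = d - 4': DEAD (t not in live set [])
Stmt 4 'v = 4 * 1': KEEP (v is live); live-in = []
Stmt 5 'z = 3': DEAD (z not in live set ['v'])
Stmt 6 'a = 8': DEAD (a not in live set ['v'])
Stmt 7 'c = y * t': DEAD (c not in live set ['v'])
Stmt 8 'return v': KEEP (return); live-in = ['v']
Removed statement numbers: [1, 2, 3, 5, 6, 7]
Surviving IR:
  v = 4 * 1
  return v

Answer: 1 2 3 5 6 7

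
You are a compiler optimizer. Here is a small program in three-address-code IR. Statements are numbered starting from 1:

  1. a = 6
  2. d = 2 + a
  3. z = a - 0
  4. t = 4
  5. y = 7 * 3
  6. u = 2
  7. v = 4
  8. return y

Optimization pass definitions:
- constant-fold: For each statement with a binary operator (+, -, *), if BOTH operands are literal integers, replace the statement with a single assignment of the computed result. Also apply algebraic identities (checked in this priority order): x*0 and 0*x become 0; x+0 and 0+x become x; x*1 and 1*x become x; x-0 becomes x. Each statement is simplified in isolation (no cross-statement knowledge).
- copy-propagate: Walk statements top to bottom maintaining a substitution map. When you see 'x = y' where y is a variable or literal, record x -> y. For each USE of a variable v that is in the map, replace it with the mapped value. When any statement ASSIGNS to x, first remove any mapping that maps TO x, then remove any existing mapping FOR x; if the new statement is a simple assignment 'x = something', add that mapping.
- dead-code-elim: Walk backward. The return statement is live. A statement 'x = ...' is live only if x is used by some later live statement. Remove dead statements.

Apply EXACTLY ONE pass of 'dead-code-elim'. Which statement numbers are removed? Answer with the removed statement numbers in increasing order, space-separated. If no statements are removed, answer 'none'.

Answer: 1 2 3 4 6 7

Derivation:
Backward liveness scan:
Stmt 1 'a = 6': DEAD (a not in live set [])
Stmt 2 'd = 2 + a': DEAD (d not in live set [])
Stmt 3 'z = a - 0': DEAD (z not in live set [])
Stmt 4 't = 4': DEAD (t not in live set [])
Stmt 5 'y = 7 * 3': KEEP (y is live); live-in = []
Stmt 6 'u = 2': DEAD (u not in live set ['y'])
Stmt 7 'v = 4': DEAD (v not in live set ['y'])
Stmt 8 'return y': KEEP (return); live-in = ['y']
Removed statement numbers: [1, 2, 3, 4, 6, 7]
Surviving IR:
  y = 7 * 3
  return y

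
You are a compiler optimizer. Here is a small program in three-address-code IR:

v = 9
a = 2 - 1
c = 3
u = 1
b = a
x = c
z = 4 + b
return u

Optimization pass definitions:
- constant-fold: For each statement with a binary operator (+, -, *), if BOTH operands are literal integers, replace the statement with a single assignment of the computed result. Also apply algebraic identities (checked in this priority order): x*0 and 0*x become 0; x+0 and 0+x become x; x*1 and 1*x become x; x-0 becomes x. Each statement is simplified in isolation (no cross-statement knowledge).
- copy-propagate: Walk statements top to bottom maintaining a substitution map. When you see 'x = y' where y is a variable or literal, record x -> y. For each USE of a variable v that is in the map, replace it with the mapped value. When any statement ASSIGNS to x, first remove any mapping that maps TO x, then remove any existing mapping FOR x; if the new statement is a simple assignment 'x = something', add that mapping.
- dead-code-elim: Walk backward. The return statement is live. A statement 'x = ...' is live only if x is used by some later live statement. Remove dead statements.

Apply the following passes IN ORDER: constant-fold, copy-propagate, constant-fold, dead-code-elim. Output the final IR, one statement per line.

Initial IR:
  v = 9
  a = 2 - 1
  c = 3
  u = 1
  b = a
  x = c
  z = 4 + b
  return u
After constant-fold (8 stmts):
  v = 9
  a = 1
  c = 3
  u = 1
  b = a
  x = c
  z = 4 + b
  return u
After copy-propagate (8 stmts):
  v = 9
  a = 1
  c = 3
  u = 1
  b = 1
  x = 3
  z = 4 + 1
  return 1
After constant-fold (8 stmts):
  v = 9
  a = 1
  c = 3
  u = 1
  b = 1
  x = 3
  z = 5
  return 1
After dead-code-elim (1 stmts):
  return 1

Answer: return 1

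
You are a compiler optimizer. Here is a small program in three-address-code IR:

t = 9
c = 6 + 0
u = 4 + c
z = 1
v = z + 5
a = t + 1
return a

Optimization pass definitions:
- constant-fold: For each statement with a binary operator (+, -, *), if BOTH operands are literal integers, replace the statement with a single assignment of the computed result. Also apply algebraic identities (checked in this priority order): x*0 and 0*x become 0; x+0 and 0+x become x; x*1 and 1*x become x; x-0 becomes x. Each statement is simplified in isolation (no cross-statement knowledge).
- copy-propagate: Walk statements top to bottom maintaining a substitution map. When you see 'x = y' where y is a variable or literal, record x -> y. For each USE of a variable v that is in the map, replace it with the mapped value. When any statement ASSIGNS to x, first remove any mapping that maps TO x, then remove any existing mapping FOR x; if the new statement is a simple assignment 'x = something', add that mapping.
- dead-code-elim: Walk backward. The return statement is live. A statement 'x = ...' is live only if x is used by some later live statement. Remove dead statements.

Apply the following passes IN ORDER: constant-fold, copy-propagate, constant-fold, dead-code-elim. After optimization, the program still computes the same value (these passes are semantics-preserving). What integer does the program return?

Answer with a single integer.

Answer: 10

Derivation:
Initial IR:
  t = 9
  c = 6 + 0
  u = 4 + c
  z = 1
  v = z + 5
  a = t + 1
  return a
After constant-fold (7 stmts):
  t = 9
  c = 6
  u = 4 + c
  z = 1
  v = z + 5
  a = t + 1
  return a
After copy-propagate (7 stmts):
  t = 9
  c = 6
  u = 4 + 6
  z = 1
  v = 1 + 5
  a = 9 + 1
  return a
After constant-fold (7 stmts):
  t = 9
  c = 6
  u = 10
  z = 1
  v = 6
  a = 10
  return a
After dead-code-elim (2 stmts):
  a = 10
  return a
Evaluate:
  t = 9  =>  t = 9
  c = 6 + 0  =>  c = 6
  u = 4 + c  =>  u = 10
  z = 1  =>  z = 1
  v = z + 5  =>  v = 6
  a = t + 1  =>  a = 10
  return a = 10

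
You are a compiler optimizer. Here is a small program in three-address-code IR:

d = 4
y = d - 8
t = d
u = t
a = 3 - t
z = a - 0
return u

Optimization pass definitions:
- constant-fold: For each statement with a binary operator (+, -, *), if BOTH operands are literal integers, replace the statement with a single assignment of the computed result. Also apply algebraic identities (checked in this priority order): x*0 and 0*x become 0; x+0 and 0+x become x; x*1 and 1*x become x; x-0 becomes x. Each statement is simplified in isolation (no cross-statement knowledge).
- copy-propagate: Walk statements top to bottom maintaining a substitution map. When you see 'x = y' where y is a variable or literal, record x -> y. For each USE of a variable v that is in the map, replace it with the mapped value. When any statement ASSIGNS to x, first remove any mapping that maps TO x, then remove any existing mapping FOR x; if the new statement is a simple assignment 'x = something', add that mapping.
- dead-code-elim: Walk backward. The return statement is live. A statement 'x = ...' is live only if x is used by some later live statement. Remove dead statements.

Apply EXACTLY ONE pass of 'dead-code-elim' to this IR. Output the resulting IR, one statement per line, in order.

Applying dead-code-elim statement-by-statement:
  [7] return u  -> KEEP (return); live=['u']
  [6] z = a - 0  -> DEAD (z not live)
  [5] a = 3 - t  -> DEAD (a not live)
  [4] u = t  -> KEEP; live=['t']
  [3] t = d  -> KEEP; live=['d']
  [2] y = d - 8  -> DEAD (y not live)
  [1] d = 4  -> KEEP; live=[]
Result (4 stmts):
  d = 4
  t = d
  u = t
  return u

Answer: d = 4
t = d
u = t
return u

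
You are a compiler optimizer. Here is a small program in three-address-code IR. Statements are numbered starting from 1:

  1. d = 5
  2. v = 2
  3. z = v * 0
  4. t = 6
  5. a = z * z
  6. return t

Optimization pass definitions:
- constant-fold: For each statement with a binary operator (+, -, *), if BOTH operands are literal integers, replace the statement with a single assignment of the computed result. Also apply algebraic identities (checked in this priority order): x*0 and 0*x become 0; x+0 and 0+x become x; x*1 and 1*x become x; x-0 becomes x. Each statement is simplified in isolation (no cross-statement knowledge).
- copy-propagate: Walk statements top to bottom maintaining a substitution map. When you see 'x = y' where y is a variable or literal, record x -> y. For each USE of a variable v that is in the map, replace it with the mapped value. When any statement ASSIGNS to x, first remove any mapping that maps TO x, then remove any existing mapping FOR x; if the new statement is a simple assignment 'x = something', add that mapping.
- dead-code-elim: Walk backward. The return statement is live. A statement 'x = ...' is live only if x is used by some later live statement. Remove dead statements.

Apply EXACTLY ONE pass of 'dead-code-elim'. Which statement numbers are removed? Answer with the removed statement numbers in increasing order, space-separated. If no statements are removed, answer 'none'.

Answer: 1 2 3 5

Derivation:
Backward liveness scan:
Stmt 1 'd = 5': DEAD (d not in live set [])
Stmt 2 'v = 2': DEAD (v not in live set [])
Stmt 3 'z = v * 0': DEAD (z not in live set [])
Stmt 4 't = 6': KEEP (t is live); live-in = []
Stmt 5 'a = z * z': DEAD (a not in live set ['t'])
Stmt 6 'return t': KEEP (return); live-in = ['t']
Removed statement numbers: [1, 2, 3, 5]
Surviving IR:
  t = 6
  return t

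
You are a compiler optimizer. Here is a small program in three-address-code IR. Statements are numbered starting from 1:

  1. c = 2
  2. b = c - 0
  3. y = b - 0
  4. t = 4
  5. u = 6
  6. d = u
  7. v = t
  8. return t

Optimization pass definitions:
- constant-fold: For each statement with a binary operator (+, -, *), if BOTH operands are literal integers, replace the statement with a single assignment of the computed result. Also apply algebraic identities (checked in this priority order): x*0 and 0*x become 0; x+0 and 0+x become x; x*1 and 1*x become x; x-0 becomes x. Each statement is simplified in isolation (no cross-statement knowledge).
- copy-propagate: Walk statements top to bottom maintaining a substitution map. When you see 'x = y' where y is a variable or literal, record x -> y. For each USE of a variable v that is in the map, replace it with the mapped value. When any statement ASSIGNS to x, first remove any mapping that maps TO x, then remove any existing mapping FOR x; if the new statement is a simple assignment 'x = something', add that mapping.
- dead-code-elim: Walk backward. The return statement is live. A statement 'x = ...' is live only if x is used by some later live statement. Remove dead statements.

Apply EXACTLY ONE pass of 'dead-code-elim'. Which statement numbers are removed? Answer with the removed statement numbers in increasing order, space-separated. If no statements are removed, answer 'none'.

Backward liveness scan:
Stmt 1 'c = 2': DEAD (c not in live set [])
Stmt 2 'b = c - 0': DEAD (b not in live set [])
Stmt 3 'y = b - 0': DEAD (y not in live set [])
Stmt 4 't = 4': KEEP (t is live); live-in = []
Stmt 5 'u = 6': DEAD (u not in live set ['t'])
Stmt 6 'd = u': DEAD (d not in live set ['t'])
Stmt 7 'v = t': DEAD (v not in live set ['t'])
Stmt 8 'return t': KEEP (return); live-in = ['t']
Removed statement numbers: [1, 2, 3, 5, 6, 7]
Surviving IR:
  t = 4
  return t

Answer: 1 2 3 5 6 7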